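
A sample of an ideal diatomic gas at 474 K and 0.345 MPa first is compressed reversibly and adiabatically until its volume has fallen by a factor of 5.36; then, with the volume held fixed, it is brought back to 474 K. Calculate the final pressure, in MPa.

P₃ ≈ 1.85 MPa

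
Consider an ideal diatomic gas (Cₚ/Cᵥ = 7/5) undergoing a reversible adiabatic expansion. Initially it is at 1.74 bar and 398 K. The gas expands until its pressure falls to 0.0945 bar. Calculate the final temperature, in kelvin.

T₂ ≈ 173 K

Along an adiabat T P^((1−γ)/γ) is constant, so T₂ = T₁ (P₂/P₁)^((γ−1)/γ).
T₂ = 398 × (0.0945/1.74)^(2/7) = 173.1 K.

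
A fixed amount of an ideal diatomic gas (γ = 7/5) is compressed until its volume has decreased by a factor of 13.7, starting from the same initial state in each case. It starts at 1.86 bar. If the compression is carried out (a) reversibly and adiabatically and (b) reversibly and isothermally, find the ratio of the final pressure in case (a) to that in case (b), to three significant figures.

Isothermal: P_b = P₁(V₁/V₂) = 1.86×13.7.
Adiabatic: P_a = P₁(V₁/V₂)^γ = 1.86×13.7^(7/5).
P_a/P_b = (V₁/V₂)^(γ−1) = 13.7^(2/5) = 2.849.

P_adiabatic / P_isothermal ≈ 2.85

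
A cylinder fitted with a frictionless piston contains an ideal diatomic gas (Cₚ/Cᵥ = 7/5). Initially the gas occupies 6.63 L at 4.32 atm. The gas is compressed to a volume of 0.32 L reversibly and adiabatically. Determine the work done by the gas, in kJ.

P₂ = P₁(V₁/V₂)^γ = 4.32×(6.63/0.32)^(7/5) = 300.9 atm.
For a reversible adiabat, W_by_gas = (P₁V₁ − P₂V₂)/(γ−1).
W_by = (437700×0.00663 − 3.049×10^7×0.00032) / (2/5) = -17130 J.

W ≈ -17.1 kJ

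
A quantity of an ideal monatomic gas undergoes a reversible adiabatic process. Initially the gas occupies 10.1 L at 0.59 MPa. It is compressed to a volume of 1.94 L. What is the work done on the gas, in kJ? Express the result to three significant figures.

W ≈ 17.9 kJ

γ = 5/3 for a monatomic ideal gas.
P₂ = P₁(V₁/V₂)^γ = 0.59×(10.1/1.94)^(5/3) = 9.227 MPa.
For a reversible adiabat, W_by_gas = (P₁V₁ − P₂V₂)/(γ−1).
W_by = (590000×0.0101 − 9.227×10^6×0.00194) / (2/3) = -17910 J.
W_on_gas = −W_by = 17910 J.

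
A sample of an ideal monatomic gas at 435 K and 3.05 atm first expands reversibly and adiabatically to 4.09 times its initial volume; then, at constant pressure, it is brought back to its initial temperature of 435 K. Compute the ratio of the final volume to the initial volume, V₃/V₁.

For a monatomic ideal gas γ = 5/3.
Adiabatic step: V₂/V₁ = 4.09; T₂ = T₁·(1/4.09)^(2/3) = 170.1 K.
Isobaric step: V₃/V₂ = T₃/T₂ = 435/170.1.
V₃/V₁ = (V₂/V₁)(V₃/V₂) = 4.09 × (435/170.1) = 10.46.

V₃/V₁ ≈ 10.5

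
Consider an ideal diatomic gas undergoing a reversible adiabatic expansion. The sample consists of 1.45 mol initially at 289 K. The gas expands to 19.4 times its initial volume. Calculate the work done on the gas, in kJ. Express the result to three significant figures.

W ≈ -6.05 kJ

For a reversible adiabat TV^(γ−1) is constant, so T₂ = T₁ (V₁/V₂)^(γ−1).
γ = 7/5 for a diatomic ideal gas, so γ−1 = 2/5.
T₂ = 289 × (1/19.4)^(2/5) = 88.26 K.
Q = 0, so ΔU = W_on_gas = nCᵥΔT with Cᵥ = R/(γ−1) = 20.79 J/(mol·K).
ΔU = 1.45 × 20.79 × (88.26 − 289) = -6050 J.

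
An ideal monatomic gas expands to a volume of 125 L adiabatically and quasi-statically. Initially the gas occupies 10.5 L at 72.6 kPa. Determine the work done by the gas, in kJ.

γ = 5/3 for a monatomic ideal gas.
P₂ = P₁(V₁/V₂)^γ = 72.6×(10.5/125)^(5/3) = 1.17 kPa.
For a reversible adiabat, W_by_gas = (P₁V₁ − P₂V₂)/(γ−1).
W_by = (72600×0.0105 − 1170×0.125) / (2/3) = 924.1 J.

W ≈ 0.924 kJ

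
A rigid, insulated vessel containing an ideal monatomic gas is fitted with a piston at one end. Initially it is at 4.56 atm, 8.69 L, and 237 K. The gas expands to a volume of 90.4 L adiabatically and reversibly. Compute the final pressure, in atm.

P₂ ≈ 0.0920 atm

Since PV^γ is constant along a reversible adiabat, P₂ = P₁ (V₁/V₂)^γ.
γ = 5/3 for a monatomic ideal gas.
P₂ = 4.56 × (8.69/90.4)^(5/3) = 0.09199 atm.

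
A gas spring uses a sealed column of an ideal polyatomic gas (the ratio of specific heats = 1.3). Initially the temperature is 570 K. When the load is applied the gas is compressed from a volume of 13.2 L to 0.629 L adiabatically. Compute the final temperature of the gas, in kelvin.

Adiabatic: T₁V₁^(γ−1) = T₂V₂^(γ−1) ⇒ T₂ = T₁ (V₁/V₂)^(γ−1).
T₂ = 570 × (13.2/0.629)^(0.3) = 1421 K.

T₂ ≈ 1420 K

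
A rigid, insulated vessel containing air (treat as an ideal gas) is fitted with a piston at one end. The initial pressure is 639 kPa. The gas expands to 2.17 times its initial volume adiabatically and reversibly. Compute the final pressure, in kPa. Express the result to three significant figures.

P₂ ≈ 216 kPa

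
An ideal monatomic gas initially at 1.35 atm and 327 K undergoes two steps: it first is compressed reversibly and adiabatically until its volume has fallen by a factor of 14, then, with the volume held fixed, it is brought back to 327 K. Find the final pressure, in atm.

P₃ ≈ 18.9 atm

For a monatomic ideal gas γ = 5/3.
Adiabatic step (PV^γ = const): P₂ = 1.35×14^(5/3) = 109.8 atm; T₂ = 327×14^(2/3) = 1899 K.
Isochoric: P₃ = P₂(T₃/T₂) = 109.8 × (327/1899) = 18.9 atm.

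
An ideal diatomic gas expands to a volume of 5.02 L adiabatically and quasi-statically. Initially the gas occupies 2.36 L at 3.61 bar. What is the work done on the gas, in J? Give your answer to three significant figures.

γ = 7/5 for a diatomic ideal gas.
P₂ = P₁(V₁/V₂)^γ = 3.61×(2.36/5.02)^(7/5) = 1.255 bar.
For a reversible adiabat, W_by_gas = (P₁V₁ − P₂V₂)/(γ−1).
W_by = (361000×0.00236 − 125500×0.00502) / (2/5) = 555 J.
W_on_gas = −W_by = -555 J.

W ≈ -555 J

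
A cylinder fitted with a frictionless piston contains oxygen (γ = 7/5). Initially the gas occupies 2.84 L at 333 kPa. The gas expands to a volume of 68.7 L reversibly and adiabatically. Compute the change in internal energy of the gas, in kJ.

ΔU ≈ -1.70 kJ

P₂ = P₁(V₁/V₂)^γ = 333×(2.84/68.7)^(7/5) = 3.849 kPa.
For a reversible adiabat, W_by_gas = (P₁V₁ − P₂V₂)/(γ−1).
W_by = (333000×0.00284 − 3849×0.0687) / (2/5) = 1703 J.
Q = 0 ⇒ ΔU = −W_by = -1703 J.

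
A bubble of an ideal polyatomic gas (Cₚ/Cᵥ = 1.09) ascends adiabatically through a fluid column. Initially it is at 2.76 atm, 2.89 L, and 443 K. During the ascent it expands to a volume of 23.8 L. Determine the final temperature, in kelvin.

For a reversible adiabat TV^(γ−1) is constant, so T₂ = T₁ (V₁/V₂)^(γ−1).
T₂ = 443 × (2.89/23.8)^(0.09) = 366.4 K.

T₂ ≈ 366 K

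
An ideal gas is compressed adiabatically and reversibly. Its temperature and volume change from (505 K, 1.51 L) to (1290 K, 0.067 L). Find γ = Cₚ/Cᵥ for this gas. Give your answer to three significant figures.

TV^(γ−1) = const ⇒ γ − 1 = ln(T₂/T₁) / ln(V₁/V₂).
γ = 1 + ln(1290/505) / ln(1.51/0.067) = 1.301.

γ ≈ 1.30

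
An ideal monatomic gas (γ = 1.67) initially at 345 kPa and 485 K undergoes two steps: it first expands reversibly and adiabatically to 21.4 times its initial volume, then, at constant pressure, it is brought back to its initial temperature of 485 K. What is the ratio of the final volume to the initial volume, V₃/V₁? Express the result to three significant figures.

Adiabatic step: V₂/V₁ = 21.4; T₂ = T₁·(1/21.4)^(0.67) = 62.28 K.
Isobaric step: V₃/V₂ = T₃/T₂ = 485/62.28.
V₃/V₁ = (V₂/V₁)(V₃/V₂) = 21.4 × (485/62.28) = 166.6.

V₃/V₁ ≈ 167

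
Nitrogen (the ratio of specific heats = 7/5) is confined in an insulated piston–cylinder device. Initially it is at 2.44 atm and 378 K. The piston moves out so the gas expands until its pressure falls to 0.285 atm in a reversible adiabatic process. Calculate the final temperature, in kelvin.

T₂ ≈ 205 K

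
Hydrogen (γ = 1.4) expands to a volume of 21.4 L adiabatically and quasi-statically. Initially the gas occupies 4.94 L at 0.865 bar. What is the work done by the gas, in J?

P₂ = P₁(V₁/V₂)^γ = 0.865×(4.94/21.4)^(1.4) = 0.1111 bar.
For a reversible adiabat, W_by_gas = (P₁V₁ − P₂V₂)/(γ−1).
W_by = (86500×0.00494 − 11110×0.0214) / (0.4) = 474 J.

W ≈ 474 J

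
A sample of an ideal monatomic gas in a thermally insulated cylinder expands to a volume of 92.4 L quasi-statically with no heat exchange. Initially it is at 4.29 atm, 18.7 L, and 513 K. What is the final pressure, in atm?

P₂ ≈ 0.299 atm

Adiabatic: P₁V₁^γ = P₂V₂^γ ⇒ P₂ = P₁ (V₁/V₂)^γ.
γ = 5/3 for a monatomic ideal gas.
P₂ = 4.29 × (18.7/92.4)^(5/3) = 0.2993 atm.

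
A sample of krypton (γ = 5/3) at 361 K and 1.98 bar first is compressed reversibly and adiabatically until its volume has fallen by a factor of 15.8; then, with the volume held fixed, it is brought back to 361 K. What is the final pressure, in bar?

Adiabatic step (PV^γ = const): P₂ = 1.98×15.8^(5/3) = 197 bar; T₂ = 361×15.8^(2/3) = 2273 K.
Isochoric: P₃ = P₂(T₃/T₂) = 197 × (361/2273) = 31.28 bar.

P₃ ≈ 31.3 bar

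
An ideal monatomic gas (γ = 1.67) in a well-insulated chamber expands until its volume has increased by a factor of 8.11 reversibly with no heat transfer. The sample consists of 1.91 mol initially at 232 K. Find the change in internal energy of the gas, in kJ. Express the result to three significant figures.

Adiabatic: T₁V₁^(γ−1) = T₂V₂^(γ−1) ⇒ T₂ = T₁ (V₁/V₂)^(γ−1).
T₂ = 232 × (1/8.11)^(0.67) = 57.07 K.
Q = 0, so ΔU = W_on_gas = nCᵥΔT with Cᵥ = R/(γ−1) = 12.41 J/(mol·K).
ΔU = 1.91 × 12.41 × (57.07 − 232) = -4146 J.

ΔU ≈ -4.15 kJ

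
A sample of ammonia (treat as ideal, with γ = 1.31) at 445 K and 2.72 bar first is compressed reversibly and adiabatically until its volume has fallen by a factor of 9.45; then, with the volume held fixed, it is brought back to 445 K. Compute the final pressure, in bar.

P₃ ≈ 25.7 bar

Adiabatic step (PV^γ = const): P₂ = 2.72×9.45^(1.31) = 51.57 bar; T₂ = 445×9.45^(0.31) = 892.8 K.
Isochoric: P₃ = P₂(T₃/T₂) = 51.57 × (445/892.8) = 25.7 bar.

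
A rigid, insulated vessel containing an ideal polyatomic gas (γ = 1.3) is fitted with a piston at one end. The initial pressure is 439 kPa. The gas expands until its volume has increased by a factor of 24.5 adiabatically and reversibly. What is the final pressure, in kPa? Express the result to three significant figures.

Adiabatic: P₁V₁^γ = P₂V₂^γ ⇒ P₂ = P₁ (V₁/V₂)^γ.
P₂ = 439 × (1/24.5)^(1.3) = 6.864 kPa.

P₂ ≈ 6.86 kPa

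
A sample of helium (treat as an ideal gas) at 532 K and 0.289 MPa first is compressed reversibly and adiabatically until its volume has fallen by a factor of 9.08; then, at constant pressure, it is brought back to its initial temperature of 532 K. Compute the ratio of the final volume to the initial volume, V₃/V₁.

V₃/V₁ ≈ 0.0253

For a monatomic ideal gas γ = 5/3.
Adiabatic step: V₂/V₁ = 0.1101; T₂ = T₁·9.08^(2/3) = 2315 K.
Isobaric step: V₃/V₂ = T₃/T₂ = 532/2315.
V₃/V₁ = (V₂/V₁)(V₃/V₂) = 0.1101 × (532/2315) = 0.0253.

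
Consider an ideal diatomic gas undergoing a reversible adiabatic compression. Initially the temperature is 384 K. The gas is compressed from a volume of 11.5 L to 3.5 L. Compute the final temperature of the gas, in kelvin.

T₂ ≈ 618 K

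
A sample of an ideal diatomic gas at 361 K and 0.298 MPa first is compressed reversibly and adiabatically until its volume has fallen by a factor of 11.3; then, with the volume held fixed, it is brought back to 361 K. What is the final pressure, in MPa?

P₃ ≈ 3.37 MPa

For a diatomic ideal gas γ = 7/5.
Adiabatic step (PV^γ = const): P₂ = 0.298×11.3^(7/5) = 8.882 MPa; T₂ = 361×11.3^(2/5) = 952.2 K.
Isochoric: P₃ = P₂(T₃/T₂) = 8.882 × (361/952.2) = 3.367 MPa.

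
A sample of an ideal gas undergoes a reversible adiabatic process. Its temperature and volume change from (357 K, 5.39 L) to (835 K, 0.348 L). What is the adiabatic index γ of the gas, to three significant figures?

γ ≈ 1.31

TV^(γ−1) = const ⇒ γ − 1 = ln(T₂/T₁) / ln(V₁/V₂).
γ = 1 + ln(835/357) / ln(5.39/0.348) = 1.31.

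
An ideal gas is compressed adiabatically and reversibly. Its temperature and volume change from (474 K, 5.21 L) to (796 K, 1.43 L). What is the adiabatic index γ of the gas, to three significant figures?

TV^(γ−1) = const ⇒ γ − 1 = ln(T₂/T₁) / ln(V₁/V₂).
γ = 1 + ln(796/474) / ln(5.21/1.43) = 1.401.

γ ≈ 1.40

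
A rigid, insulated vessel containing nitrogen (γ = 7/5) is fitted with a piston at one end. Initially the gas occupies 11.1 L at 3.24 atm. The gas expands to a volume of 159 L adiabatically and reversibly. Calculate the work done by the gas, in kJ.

W ≈ 5.97 kJ

P₂ = P₁(V₁/V₂)^γ = 3.24×(11.1/159)^(7/5) = 0.07799 atm.
For a reversible adiabat, W_by_gas = (P₁V₁ − P₂V₂)/(γ−1).
W_by = (328300×0.0111 − 7902×0.159) / (2/5) = 5969 J.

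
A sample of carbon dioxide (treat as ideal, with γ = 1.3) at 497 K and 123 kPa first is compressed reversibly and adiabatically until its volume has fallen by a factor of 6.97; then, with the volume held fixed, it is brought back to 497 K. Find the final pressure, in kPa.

P₃ ≈ 857 kPa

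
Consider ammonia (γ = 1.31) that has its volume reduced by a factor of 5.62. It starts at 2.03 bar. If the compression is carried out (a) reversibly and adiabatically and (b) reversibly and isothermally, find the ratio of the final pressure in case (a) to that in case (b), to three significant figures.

P_adiabatic / P_isothermal ≈ 1.71

Isothermal: P_b = P₁(V₁/V₂) = 2.03×5.62.
Adiabatic: P_a = P₁(V₁/V₂)^γ = 2.03×5.62^(1.31).
P_a/P_b = (V₁/V₂)^(γ−1) = 5.62^(0.31) = 1.708.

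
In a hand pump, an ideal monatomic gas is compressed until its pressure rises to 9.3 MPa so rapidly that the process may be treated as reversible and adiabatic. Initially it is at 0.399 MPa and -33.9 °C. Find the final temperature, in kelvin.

T₂ ≈ 843 K

Along an adiabat T P^((1−γ)/γ) is constant, so T₂ = T₁ (P₂/P₁)^((γ−1)/γ).
For a monatomic ideal gas γ = 5/3, so (γ−1)/γ = 2/5.
T₁ = -33.9 °C = 239.2 K.
T₂ = 239.2 × (9.3/0.399)^(2/5) = 843.1 K.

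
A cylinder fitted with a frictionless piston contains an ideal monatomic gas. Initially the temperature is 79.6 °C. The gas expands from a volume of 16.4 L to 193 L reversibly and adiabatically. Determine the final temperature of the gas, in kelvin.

T₂ ≈ 68.2 K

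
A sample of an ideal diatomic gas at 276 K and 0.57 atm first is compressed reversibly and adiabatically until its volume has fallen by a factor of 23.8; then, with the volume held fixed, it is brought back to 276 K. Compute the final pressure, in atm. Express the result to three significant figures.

P₃ ≈ 13.6 atm

For a diatomic ideal gas γ = 7/5.
Adiabatic step (PV^γ = const): P₂ = 0.57×23.8^(7/5) = 48.2 atm; T₂ = 276×23.8^(2/5) = 980.7 K.
Isochoric: P₃ = P₂(T₃/T₂) = 48.2 × (276/980.7) = 13.57 atm.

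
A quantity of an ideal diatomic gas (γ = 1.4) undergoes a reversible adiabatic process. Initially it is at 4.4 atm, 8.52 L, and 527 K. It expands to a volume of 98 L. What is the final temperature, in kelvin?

T₂ ≈ 198 K

Adiabatic: T₁V₁^(γ−1) = T₂V₂^(γ−1) ⇒ T₂ = T₁ (V₁/V₂)^(γ−1).
T₂ = 527 × (8.52/98)^(0.4) = 198.4 K.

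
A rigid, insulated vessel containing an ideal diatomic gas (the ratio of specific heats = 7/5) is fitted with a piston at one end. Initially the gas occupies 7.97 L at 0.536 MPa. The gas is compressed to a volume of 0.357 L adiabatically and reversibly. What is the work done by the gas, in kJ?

P₂ = P₁(V₁/V₂)^γ = 0.536×(7.97/0.357)^(7/5) = 41.44 MPa.
For a reversible adiabat, W_by_gas = (P₁V₁ − P₂V₂)/(γ−1).
W_by = (536000×0.00797 − 4.144×10^7×0.000357) / (2/5) = -26310 J.

W ≈ -26.3 kJ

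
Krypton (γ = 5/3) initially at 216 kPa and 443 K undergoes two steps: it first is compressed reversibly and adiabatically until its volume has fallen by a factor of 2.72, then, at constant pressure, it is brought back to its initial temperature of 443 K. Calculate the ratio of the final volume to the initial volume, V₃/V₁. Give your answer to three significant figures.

V₃/V₁ ≈ 0.189

Adiabatic step: V₂/V₁ = 0.3676; T₂ = T₁·2.72^(2/3) = 863.2 K.
Isobaric step: V₃/V₂ = T₃/T₂ = 443/863.2.
V₃/V₁ = (V₂/V₁)(V₃/V₂) = 0.3676 × (443/863.2) = 0.1887.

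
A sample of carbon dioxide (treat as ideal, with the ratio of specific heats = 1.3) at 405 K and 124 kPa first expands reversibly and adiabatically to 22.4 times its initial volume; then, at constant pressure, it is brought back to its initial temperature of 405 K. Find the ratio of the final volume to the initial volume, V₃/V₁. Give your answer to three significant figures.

Adiabatic step: V₂/V₁ = 22.4; T₂ = T₁·(1/22.4)^(0.3) = 159.4 K.
Isobaric step: V₃/V₂ = T₃/T₂ = 405/159.4.
V₃/V₁ = (V₂/V₁)(V₃/V₂) = 22.4 × (405/159.4) = 56.93.

V₃/V₁ ≈ 56.9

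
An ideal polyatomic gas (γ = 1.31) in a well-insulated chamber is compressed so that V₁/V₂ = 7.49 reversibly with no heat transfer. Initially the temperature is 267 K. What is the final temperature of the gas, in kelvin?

Adiabatic: T₁V₁^(γ−1) = T₂V₂^(γ−1) ⇒ T₂ = T₁ (V₁/V₂)^(γ−1).
T₂ = 267 × 7.49^(0.31) = 498.4 K.

T₂ ≈ 498 K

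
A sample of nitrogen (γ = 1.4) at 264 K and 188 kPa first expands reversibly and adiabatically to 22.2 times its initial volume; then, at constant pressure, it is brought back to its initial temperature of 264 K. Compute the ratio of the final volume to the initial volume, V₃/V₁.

Adiabatic step: V₂/V₁ = 22.2; T₂ = T₁·(1/22.2)^(0.4) = 76.39 K.
Isobaric step: V₃/V₂ = T₃/T₂ = 264/76.39.
V₃/V₁ = (V₂/V₁)(V₃/V₂) = 22.2 × (264/76.39) = 76.72.

V₃/V₁ ≈ 76.7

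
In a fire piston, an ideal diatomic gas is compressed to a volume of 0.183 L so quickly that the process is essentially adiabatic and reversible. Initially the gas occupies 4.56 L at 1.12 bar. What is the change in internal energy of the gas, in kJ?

ΔU ≈ 3.34 kJ

γ = 7/5 for a diatomic ideal gas.
P₂ = P₁(V₁/V₂)^γ = 1.12×(4.56/0.183)^(7/5) = 101 bar.
For a reversible adiabat, W_by_gas = (P₁V₁ − P₂V₂)/(γ−1).
W_by = (112000×0.00456 − 1.01×10^7×0.000183) / (2/5) = -3344 J.
Q = 0 ⇒ ΔU = −W_by = 3344 J.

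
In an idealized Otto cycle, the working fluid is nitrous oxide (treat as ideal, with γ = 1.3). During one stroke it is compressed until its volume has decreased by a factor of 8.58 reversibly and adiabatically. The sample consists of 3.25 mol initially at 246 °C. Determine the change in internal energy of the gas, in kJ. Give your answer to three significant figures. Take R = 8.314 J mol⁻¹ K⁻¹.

ΔU ≈ 42.3 kJ

Adiabatic: T₁V₁^(γ−1) = T₂V₂^(γ−1) ⇒ T₂ = T₁ (V₁/V₂)^(γ−1).
T₁ = 246 °C = 519.1 K.
T₂ = 519.1 × 8.58^(0.3) = 989.3 K.
Q = 0, so ΔU = W_on_gas = nCᵥΔT with Cᵥ = R/(γ−1) = 27.71 J/(mol·K).
ΔU = 3.25 × 27.71 × (989.3 − 519.1) = 42350 J.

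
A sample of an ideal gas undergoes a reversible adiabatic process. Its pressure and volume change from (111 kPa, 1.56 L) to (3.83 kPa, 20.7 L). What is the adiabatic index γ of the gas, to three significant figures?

γ ≈ 1.30

PV^γ = const ⇒ γ = ln(P₂/P₁) / ln(V₁/V₂).
γ = ln(3.83/111) / ln(1.56/20.7) = 1.302.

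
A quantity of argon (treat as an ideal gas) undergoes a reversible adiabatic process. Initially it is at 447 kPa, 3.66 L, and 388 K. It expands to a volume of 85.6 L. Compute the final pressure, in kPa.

Since PV^γ is constant along a reversible adiabat, P₂ = P₁ (V₁/V₂)^γ.
γ = 5/3 for a monatomic ideal gas.
P₂ = 447 × (3.66/85.6)^(5/3) = 2.337 kPa.

P₂ ≈ 2.34 kPa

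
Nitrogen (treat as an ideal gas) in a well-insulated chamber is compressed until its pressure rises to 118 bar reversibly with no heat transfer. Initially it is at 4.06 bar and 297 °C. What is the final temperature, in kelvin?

T₂ ≈ 1490 K

Adiabatic: T₂/T₁ = (P₂/P₁)^((γ−1)/γ).
For a diatomic ideal gas γ = 7/5, so (γ−1)/γ = 2/7.
T₁ = 297 °C = 570.1 K.
T₂ = 570.1 × (118/4.06)^(2/7) = 1493 K.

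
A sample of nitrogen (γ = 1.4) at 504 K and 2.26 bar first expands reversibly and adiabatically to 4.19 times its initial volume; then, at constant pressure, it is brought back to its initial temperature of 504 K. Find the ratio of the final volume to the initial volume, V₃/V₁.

Adiabatic step: V₂/V₁ = 4.19; T₂ = T₁·(1/4.19)^(0.4) = 284.1 K.
Isobaric step: V₃/V₂ = T₃/T₂ = 504/284.1.
V₃/V₁ = (V₂/V₁)(V₃/V₂) = 4.19 × (504/284.1) = 7.432.

V₃/V₁ ≈ 7.43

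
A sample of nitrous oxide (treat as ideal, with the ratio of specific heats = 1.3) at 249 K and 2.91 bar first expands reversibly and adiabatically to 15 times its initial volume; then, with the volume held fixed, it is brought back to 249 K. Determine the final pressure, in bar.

Adiabatic step (PV^γ = const): P₂ = 2.91×(1/15)^(1.3) = 0.08609 bar; T₂ = 249×(1/15)^(0.3) = 110.5 K.
Isochoric: P₃ = P₂(T₃/T₂) = 0.08609 × (249/110.5) = 0.194 bar.

P₃ ≈ 0.194 bar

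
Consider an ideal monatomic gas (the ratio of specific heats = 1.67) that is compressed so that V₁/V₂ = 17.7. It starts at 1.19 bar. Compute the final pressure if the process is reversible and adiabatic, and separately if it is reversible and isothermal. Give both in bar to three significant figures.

Isothermal: P₂ = P₁(V₁/V₂) = 1.19×17.7 = 21.06 bar.
Adiabatic: P₂ = P₁(V₁/V₂)^γ = 1.19×17.7^(1.67) = 144.4 bar.

adiabatic: 144 bar; isothermal: 21.1 bar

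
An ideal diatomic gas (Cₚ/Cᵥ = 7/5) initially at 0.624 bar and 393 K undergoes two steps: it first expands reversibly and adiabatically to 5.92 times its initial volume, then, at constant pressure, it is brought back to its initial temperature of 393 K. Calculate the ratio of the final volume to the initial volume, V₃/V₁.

V₃/V₁ ≈ 12.1

Adiabatic step: V₂/V₁ = 5.92; T₂ = T₁·(1/5.92)^(2/5) = 193 K.
Isobaric step: V₃/V₂ = T₃/T₂ = 393/193.
V₃/V₁ = (V₂/V₁)(V₃/V₂) = 5.92 × (393/193) = 12.06.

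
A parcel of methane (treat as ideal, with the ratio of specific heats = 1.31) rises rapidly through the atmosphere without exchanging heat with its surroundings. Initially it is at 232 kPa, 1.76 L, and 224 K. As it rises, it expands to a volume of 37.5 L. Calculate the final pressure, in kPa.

P₂ ≈ 4.22 kPa

Adiabatic: P₁V₁^γ = P₂V₂^γ ⇒ P₂ = P₁ (V₁/V₂)^γ.
P₂ = 232 × (1.76/37.5)^(1.31) = 4.218 kPa.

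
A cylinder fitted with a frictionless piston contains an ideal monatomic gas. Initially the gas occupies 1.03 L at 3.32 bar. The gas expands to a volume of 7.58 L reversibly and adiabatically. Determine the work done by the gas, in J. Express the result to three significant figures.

W ≈ 377 J

γ = 5/3 for a monatomic ideal gas.
P₂ = P₁(V₁/V₂)^γ = 3.32×(1.03/7.58)^(5/3) = 0.1192 bar.
For a reversible adiabat, W_by_gas = (P₁V₁ − P₂V₂)/(γ−1).
W_by = (332000×0.00103 − 11920×0.00758) / (2/3) = 377.4 J.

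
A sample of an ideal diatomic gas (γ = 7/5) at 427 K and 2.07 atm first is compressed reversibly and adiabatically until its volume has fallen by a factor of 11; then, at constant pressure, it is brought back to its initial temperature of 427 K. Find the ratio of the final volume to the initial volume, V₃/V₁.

Adiabatic step: V₂/V₁ = 0.09091; T₂ = T₁·11^(2/5) = 1114 K.
Isobaric step: V₃/V₂ = T₃/T₂ = 427/1114.
V₃/V₁ = (V₂/V₁)(V₃/V₂) = 0.09091 × (427/1114) = 0.03484.

V₃/V₁ ≈ 0.0348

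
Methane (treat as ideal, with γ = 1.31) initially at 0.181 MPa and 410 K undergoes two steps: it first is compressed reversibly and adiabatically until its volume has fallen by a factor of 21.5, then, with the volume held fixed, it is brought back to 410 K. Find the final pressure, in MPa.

P₃ ≈ 3.89 MPa

Adiabatic step (PV^γ = const): P₂ = 0.181×21.5^(1.31) = 10.07 MPa; T₂ = 410×21.5^(0.31) = 1061 K.
Isochoric: P₃ = P₂(T₃/T₂) = 10.07 × (410/1061) = 3.892 MPa.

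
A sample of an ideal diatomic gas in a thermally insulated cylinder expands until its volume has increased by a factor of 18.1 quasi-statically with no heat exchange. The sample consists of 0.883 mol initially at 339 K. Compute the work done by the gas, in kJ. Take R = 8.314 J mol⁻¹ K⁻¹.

Adiabatic: T₁V₁^(γ−1) = T₂V₂^(γ−1) ⇒ T₂ = T₁ (V₁/V₂)^(γ−1).
γ = 7/5 for a diatomic ideal gas, so γ−1 = 2/5.
T₂ = 339 × (1/18.1)^(2/5) = 106.4 K.
Q = 0, so ΔU = W_on_gas = nCᵥΔT with Cᵥ = R/(γ−1) = 20.79 J/(mol·K).
ΔU = 0.883 × 20.79 × (106.4 − 339) = -4268 J.
Work done by the gas = −ΔU = 4268 J.

W ≈ 4.27 kJ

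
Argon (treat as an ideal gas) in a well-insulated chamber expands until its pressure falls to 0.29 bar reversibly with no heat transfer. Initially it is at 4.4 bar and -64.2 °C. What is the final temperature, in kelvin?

Along an adiabat T P^((1−γ)/γ) is constant, so T₂ = T₁ (P₂/P₁)^((γ−1)/γ).
For a monatomic ideal gas γ = 5/3, so (γ−1)/γ = 2/5.
T₁ = -64.2 °C = 208.9 K.
T₂ = 208.9 × (0.29/4.4)^(2/5) = 70.41 K.

T₂ ≈ 70.4 K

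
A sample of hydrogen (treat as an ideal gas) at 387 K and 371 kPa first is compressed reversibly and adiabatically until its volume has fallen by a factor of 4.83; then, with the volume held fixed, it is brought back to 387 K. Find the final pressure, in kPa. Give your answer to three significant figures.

P₃ ≈ 1790 kPa

For a diatomic ideal gas γ = 7/5.
Adiabatic step (PV^γ = const): P₂ = 371×4.83^(7/5) = 3364 kPa; T₂ = 387×4.83^(2/5) = 726.6 K.
Isochoric: P₃ = P₂(T₃/T₂) = 3364 × (387/726.6) = 1792 kPa.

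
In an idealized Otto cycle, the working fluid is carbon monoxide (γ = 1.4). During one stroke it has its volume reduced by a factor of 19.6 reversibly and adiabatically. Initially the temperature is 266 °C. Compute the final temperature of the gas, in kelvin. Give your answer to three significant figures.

T₂ ≈ 1770 K

For a reversible adiabat TV^(γ−1) is constant, so T₂ = T₁ (V₁/V₂)^(γ−1).
T₁ = 266 °C = 539.1 K.
T₂ = 539.1 × 19.6^(0.4) = 1773 K.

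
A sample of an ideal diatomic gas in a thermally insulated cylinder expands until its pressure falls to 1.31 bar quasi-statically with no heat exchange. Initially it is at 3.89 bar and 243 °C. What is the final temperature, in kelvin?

Adiabatic: T₂/T₁ = (P₂/P₁)^((γ−1)/γ).
For a diatomic ideal gas γ = 7/5, so (γ−1)/γ = 2/7.
T₁ = 243 °C = 516.1 K.
T₂ = 516.1 × (1.31/3.89)^(2/7) = 378.2 K.

T₂ ≈ 378 K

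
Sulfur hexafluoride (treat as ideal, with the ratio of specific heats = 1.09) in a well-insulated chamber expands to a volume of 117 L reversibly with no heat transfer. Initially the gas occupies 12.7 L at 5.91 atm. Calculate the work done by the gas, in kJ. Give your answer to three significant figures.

P₂ = P₁(V₁/V₂)^γ = 5.91×(12.7/117)^(1.09) = 0.5253 atm.
For a reversible adiabat, W_by_gas = (P₁V₁ − P₂V₂)/(γ−1).
W_by = (598800×0.0127 − 53230×0.117) / (0.09) = 15310 J.

W ≈ 15.3 kJ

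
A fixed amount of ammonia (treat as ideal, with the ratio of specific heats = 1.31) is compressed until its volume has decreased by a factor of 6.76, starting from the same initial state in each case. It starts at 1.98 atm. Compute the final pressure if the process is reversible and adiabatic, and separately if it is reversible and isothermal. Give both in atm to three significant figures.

adiabatic: 24.2 atm; isothermal: 13.4 atm

Isothermal: P₂ = P₁(V₁/V₂) = 1.98×6.76 = 13.38 atm.
Adiabatic: P₂ = P₁(V₁/V₂)^γ = 1.98×6.76^(1.31) = 24.2 atm.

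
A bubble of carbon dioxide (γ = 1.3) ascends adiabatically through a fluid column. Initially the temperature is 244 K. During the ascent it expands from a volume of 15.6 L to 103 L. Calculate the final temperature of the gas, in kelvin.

Adiabatic: T₁V₁^(γ−1) = T₂V₂^(γ−1) ⇒ T₂ = T₁ (V₁/V₂)^(γ−1).
T₂ = 244 × (15.6/103)^(0.3) = 138.5 K.

T₂ ≈ 139 K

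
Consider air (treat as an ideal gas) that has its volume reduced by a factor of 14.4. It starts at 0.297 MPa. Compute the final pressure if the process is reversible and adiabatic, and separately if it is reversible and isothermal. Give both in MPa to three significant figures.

adiabatic: 12.4 MPa; isothermal: 4.28 MPa

For a diatomic ideal gas γ = 7/5.
Isothermal: P₂ = P₁(V₁/V₂) = 0.297×14.4 = 4.277 MPa.
Adiabatic: P₂ = P₁(V₁/V₂)^γ = 0.297×14.4^(7/5) = 12.43 MPa.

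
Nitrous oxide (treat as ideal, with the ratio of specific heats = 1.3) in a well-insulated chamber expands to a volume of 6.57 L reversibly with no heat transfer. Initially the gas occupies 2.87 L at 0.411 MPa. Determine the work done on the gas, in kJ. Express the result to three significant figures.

P₂ = P₁(V₁/V₂)^γ = 0.411×(2.87/6.57)^(1.3) = 0.14 MPa.
For a reversible adiabat, W_by_gas = (P₁V₁ − P₂V₂)/(γ−1).
W_by = (411000×0.00287 − 140000×0.00657) / (0.3) = 865 J.
W_on_gas = −W_by = -865 J.

W ≈ -0.865 kJ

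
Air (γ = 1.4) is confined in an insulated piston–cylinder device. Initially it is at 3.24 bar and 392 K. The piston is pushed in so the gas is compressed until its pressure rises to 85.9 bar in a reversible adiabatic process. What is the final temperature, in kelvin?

Along an adiabat T P^((1−γ)/γ) is constant, so T₂ = T₁ (P₂/P₁)^((γ−1)/γ).
T₂ = 392 × (85.9/3.24)^(0.286) = 1000 K.

T₂ ≈ 1000 K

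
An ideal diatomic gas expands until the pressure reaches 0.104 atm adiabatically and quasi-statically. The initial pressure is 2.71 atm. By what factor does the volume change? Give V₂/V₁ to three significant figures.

From PV^γ = const, V₂/V₁ = (P₁/P₂)^(1/γ).
For a diatomic ideal gas γ = 7/5.
V₂/V₁ = (2.71/0.104)^(5/7) = 10.27.

V₂/V₁ ≈ 10.3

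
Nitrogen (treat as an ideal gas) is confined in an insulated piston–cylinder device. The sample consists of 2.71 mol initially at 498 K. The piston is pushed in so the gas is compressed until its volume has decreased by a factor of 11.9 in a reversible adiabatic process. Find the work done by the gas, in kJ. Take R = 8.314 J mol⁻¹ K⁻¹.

W ≈ -47.5 kJ

Adiabatic: T₁V₁^(γ−1) = T₂V₂^(γ−1) ⇒ T₂ = T₁ (V₁/V₂)^(γ−1).
γ = 7/5 for a diatomic ideal gas, so γ−1 = 2/5.
T₂ = 498 × 11.9^(2/5) = 1341 K.
Q = 0, so ΔU = W_on_gas = nCᵥΔT with Cᵥ = R/(γ−1) = 20.79 J/(mol·K).
ΔU = 2.71 × 20.79 × (1341 − 498) = 47490 J.
Work done by the gas = −ΔU = -47490 J.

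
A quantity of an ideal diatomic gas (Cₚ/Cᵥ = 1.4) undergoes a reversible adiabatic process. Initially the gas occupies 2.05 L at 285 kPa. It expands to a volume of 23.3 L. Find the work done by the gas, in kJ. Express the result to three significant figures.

P₂ = P₁(V₁/V₂)^γ = 285×(2.05/23.3)^(1.4) = 9.484 kPa.
For a reversible adiabat, W_by_gas = (P₁V₁ − P₂V₂)/(γ−1).
W_by = (285000×0.00205 − 9484×0.0233) / (0.4) = 908.2 J.

W ≈ 0.908 kJ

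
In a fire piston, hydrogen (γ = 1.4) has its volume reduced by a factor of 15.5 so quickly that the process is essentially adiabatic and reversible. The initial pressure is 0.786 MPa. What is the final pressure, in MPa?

P₂ ≈ 36.5 MPa

Adiabatic: P₁V₁^γ = P₂V₂^γ ⇒ P₂ = P₁ (V₁/V₂)^γ.
P₂ = 0.786 × 15.5^(1.4) = 36.47 MPa.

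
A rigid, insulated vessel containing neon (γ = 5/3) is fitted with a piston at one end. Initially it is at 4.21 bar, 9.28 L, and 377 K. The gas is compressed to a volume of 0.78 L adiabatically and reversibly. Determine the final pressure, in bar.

P₂ ≈ 261 bar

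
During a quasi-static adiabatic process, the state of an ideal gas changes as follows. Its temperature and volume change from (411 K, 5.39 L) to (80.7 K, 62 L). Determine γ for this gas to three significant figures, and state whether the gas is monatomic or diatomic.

γ ≈ 1.67; monatomic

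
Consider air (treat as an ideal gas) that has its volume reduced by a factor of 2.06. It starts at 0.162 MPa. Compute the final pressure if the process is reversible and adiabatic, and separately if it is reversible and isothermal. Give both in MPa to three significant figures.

For a diatomic ideal gas γ = 7/5.
Isothermal: P₂ = P₁(V₁/V₂) = 0.162×2.06 = 0.3337 MPa.
Adiabatic: P₂ = P₁(V₁/V₂)^γ = 0.162×2.06^(7/5) = 0.4456 MPa.

adiabatic: 0.446 MPa; isothermal: 0.334 MPa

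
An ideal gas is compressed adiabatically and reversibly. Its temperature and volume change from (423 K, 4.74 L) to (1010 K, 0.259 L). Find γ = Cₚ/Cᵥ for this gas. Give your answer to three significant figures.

γ ≈ 1.30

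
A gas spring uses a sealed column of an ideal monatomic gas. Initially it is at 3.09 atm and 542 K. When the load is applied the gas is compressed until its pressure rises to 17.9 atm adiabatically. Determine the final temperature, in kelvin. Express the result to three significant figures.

Adiabatic: T₂/T₁ = (P₂/P₁)^((γ−1)/γ).
For a monatomic ideal gas γ = 5/3, so (γ−1)/γ = 2/5.
T₂ = 542 × (17.9/3.09)^(2/5) = 1094 K.

T₂ ≈ 1090 K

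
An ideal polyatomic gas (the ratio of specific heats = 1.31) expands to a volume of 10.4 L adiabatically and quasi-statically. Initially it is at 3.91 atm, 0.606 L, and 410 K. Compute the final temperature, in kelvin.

T₂ ≈ 170 K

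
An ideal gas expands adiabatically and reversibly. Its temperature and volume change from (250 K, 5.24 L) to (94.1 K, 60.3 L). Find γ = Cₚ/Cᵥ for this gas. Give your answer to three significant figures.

γ ≈ 1.40

TV^(γ−1) = const ⇒ γ − 1 = ln(T₂/T₁) / ln(V₁/V₂).
γ = 1 + ln(94.1/250) / ln(5.24/60.3) = 1.4.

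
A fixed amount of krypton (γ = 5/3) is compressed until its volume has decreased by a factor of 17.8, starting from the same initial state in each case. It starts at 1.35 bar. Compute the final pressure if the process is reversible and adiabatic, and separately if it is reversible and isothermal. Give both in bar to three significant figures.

adiabatic: 164 bar; isothermal: 24.0 bar

Isothermal: P₂ = P₁(V₁/V₂) = 1.35×17.8 = 24.03 bar.
Adiabatic: P₂ = P₁(V₁/V₂)^γ = 1.35×17.8^(5/3) = 163.8 bar.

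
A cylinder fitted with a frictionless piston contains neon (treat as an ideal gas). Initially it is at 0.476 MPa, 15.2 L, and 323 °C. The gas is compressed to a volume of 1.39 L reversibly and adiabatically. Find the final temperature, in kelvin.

T₂ ≈ 2940 K

For a reversible adiabat TV^(γ−1) is constant, so T₂ = T₁ (V₁/V₂)^(γ−1).
γ = 5/3 for a monatomic ideal gas.
T₁ = 323 °C = 596.1 K.
T₂ = 596.1 × (15.2/1.39)^(2/3) = 2937 K.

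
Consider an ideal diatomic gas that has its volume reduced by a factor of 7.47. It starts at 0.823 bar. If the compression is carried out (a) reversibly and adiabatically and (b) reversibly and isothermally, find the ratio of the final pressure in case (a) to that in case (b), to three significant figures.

For a diatomic ideal gas γ = 7/5.
Isothermal: P_b = P₁(V₁/V₂) = 0.823×7.47.
Adiabatic: P_a = P₁(V₁/V₂)^γ = 0.823×7.47^(7/5).
P_a/P_b = (V₁/V₂)^(γ−1) = 7.47^(2/5) = 2.235.

P_adiabatic / P_isothermal ≈ 2.24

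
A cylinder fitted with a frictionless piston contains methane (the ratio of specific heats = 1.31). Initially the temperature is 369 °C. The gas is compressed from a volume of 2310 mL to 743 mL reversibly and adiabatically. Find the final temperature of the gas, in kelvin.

Adiabatic: T₁V₁^(γ−1) = T₂V₂^(γ−1) ⇒ T₂ = T₁ (V₁/V₂)^(γ−1).
T₁ = 369 °C = 642.1 K.
T₂ = 642.1 × (2310/743)^(0.31) = 912.7 K.

T₂ ≈ 913 K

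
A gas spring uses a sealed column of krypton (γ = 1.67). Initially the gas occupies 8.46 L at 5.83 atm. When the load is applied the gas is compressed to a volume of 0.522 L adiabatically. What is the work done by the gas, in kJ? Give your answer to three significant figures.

P₂ = P₁(V₁/V₂)^γ = 5.83×(8.46/0.522)^(1.67) = 610.8 atm.
For a reversible adiabat, W_by_gas = (P₁V₁ − P₂V₂)/(γ−1).
W_by = (590700×0.00846 − 6.188×10^7×0.000522) / (0.67) = -40760 J.

W ≈ -40.8 kJ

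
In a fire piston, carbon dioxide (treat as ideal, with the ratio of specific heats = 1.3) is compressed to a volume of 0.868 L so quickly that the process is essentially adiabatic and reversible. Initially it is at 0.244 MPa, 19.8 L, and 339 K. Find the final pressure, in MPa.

P₂ ≈ 14.2 MPa

Adiabatic: P₁V₁^γ = P₂V₂^γ ⇒ P₂ = P₁ (V₁/V₂)^γ.
P₂ = 0.244 × (19.8/0.868)^(1.3) = 14.22 MPa.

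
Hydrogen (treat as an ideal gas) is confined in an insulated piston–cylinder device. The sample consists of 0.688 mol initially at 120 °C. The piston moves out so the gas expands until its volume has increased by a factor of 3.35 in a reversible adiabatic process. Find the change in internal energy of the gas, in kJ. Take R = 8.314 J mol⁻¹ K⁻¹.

For a reversible adiabat TV^(γ−1) is constant, so T₂ = T₁ (V₁/V₂)^(γ−1).
γ = 7/5 for a diatomic ideal gas, so γ−1 = 2/5.
T₁ = 120 °C = 393.1 K.
T₂ = 393.1 × (1/3.35)^(2/5) = 242.4 K.
Q = 0, so ΔU = W_on_gas = nCᵥΔT with Cᵥ = R/(γ−1) = 20.79 J/(mol·K).
ΔU = 0.688 × 20.79 × (242.4 − 393.1) = -2156 J.

ΔU ≈ -2.16 kJ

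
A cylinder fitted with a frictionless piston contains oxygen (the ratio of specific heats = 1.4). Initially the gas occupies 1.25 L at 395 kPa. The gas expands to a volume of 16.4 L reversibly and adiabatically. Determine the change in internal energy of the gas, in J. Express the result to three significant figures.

ΔU ≈ -794 J

P₂ = P₁(V₁/V₂)^γ = 395×(1.25/16.4)^(1.4) = 10.75 kPa.
For a reversible adiabat, W_by_gas = (P₁V₁ − P₂V₂)/(γ−1).
W_by = (395000×0.00125 − 10750×0.0164) / (0.4) = 793.5 J.
Q = 0 ⇒ ΔU = −W_by = -793.5 J.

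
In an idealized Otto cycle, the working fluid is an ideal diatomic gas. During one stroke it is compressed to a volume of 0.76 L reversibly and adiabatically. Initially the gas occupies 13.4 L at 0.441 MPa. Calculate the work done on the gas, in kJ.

γ = 7/5 for a diatomic ideal gas.
P₂ = P₁(V₁/V₂)^γ = 0.441×(13.4/0.76)^(7/5) = 24.5 MPa.
For a reversible adiabat, W_by_gas = (P₁V₁ − P₂V₂)/(γ−1).
W_by = (441000×0.0134 − 2.45×10^7×0.00076) / (2/5) = -31790 J.
W_on_gas = −W_by = 31790 J.

W ≈ 31.8 kJ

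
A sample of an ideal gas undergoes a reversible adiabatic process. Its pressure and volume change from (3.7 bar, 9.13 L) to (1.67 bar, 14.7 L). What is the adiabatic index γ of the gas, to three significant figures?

γ ≈ 1.67

PV^γ = const ⇒ γ = ln(P₂/P₁) / ln(V₁/V₂).
γ = ln(1.67/3.7) / ln(9.13/14.7) = 1.67.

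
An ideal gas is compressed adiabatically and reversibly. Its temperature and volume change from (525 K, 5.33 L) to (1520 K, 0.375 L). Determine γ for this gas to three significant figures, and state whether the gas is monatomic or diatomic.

TV^(γ−1) = const ⇒ γ − 1 = ln(T₂/T₁) / ln(V₁/V₂).
γ = 1 + ln(1520/525) / ln(5.33/0.375) = 1.401.
γ ≈ 1.40 is close to 7/5, so the gas is diatomic.

γ ≈ 1.40; diatomic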